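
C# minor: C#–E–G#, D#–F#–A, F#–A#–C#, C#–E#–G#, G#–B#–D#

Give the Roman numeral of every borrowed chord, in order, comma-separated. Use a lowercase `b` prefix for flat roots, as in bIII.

IV, I

C# minor has the diatonic set C#m, D#dim, E, F#m, G#, A, B (with V from harmonic minor). Of the given chords, C#–E–G# = C#m, D#–F#–A = D#dim and G#–B#–D# = G# are diatonic. F#–A#–C# is not: scale degree 4 in C# minor carries F#m (iv). In C# major the chord on that degree is F#, so here it functions as IV, borrowed from the parallel major. C#–E#–G# doesn't fit — on degree 1 C# minor would have C#m (i). C# is the degree-1 chord of C# major, so it is the borrowed I.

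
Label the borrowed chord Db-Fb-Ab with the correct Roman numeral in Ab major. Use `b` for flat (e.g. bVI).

iv

The root Db is the diatonic 4th degree of Ab major; the borrowing shows in the chord quality. Db–Fb–Ab is a minor chord — the form found in Ab minor, not the diatonic IV (Db). Borrowed into Ab major it is written iv.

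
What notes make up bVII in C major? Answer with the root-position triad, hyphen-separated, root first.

Bb-D-F

bVII is built on the lowered scale degree 7. In C major degree 7 is B; lowered it becomes Bb. Stacking thirds in C minor on Bb gives Bb–D–F.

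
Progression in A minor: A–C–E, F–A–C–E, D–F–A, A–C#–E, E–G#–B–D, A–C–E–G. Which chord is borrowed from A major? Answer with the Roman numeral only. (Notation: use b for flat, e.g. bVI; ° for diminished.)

I

The diatonic triads in A minor (with V from harmonic minor) are Am, Bdim, C, Dm, E, F, G. A–C–E = Am, F–A–C–E = Fmaj7, D–F–A = Dm, E–G#–B–D = E7 and A–C–E–G = Am7 all belong to that set. A–C#–E is not: scale degree 1 in A minor carries Am (i). In A major the chord on that degree is A, so here it functions as I, borrowed from the parallel major.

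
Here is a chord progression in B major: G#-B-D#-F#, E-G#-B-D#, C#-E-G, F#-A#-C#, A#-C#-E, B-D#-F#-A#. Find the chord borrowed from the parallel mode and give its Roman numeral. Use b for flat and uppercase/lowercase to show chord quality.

The diatonic triads in B major are B, C#m, D#m, E, F#, G#m, A#dim. G#–B–D#–F# = G#m7, E–G#–B–D# = Emaj7, F#–A#–C# = F#, A#–C#–E = A#dim and B–D#–F#–A# = Bmaj7 all belong to that set. C#–E–G is not: scale degree 2 in B major carries C#m (ii). In B minor the chord on that degree is C#dim, so here it functions as ii°, borrowed from the parallel minor.

ii°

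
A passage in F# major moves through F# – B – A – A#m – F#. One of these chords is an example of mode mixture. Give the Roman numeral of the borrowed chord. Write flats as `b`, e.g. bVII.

bIII

In F# major the diatonic chords are F#, G#m, A#m, B, C#, D#m, E#dim. Of the given chords, F#, B and A#m are diatonic. A (A–C#–E) doesn't fit — on degree 3 F# major would have A#m (iii). A is the degree-3 chord of F# minor, so it is the borrowed bIII.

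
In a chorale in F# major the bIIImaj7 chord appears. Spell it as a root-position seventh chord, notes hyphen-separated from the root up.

A-C#-E-G#

Scale degree 3 in F# major is A#. bIIImaj7 uses the lowered form, A, taken from F# minor. Building the major-seventh chord from the parallel minor on A: A–C#–E–G#.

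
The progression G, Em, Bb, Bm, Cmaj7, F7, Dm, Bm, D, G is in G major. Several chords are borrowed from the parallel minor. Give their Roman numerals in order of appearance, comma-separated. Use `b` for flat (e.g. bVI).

The diatonic triads in G major are G, Am, Bm, C, D, Em, F#dim. G, Em, Bm, Cmaj7 and D all belong to that set. But Bb (Bb–D–F) is foreign: the diatonic iii on degree 3 is Bm, whereas Bb comes from G minor. It is labeled bIII. F7 (F–A–C–Eb) is not: scale degree 7 in G major carries F#dim (vii°). In G minor the chord on that degree is F7, so here it functions as bVII7, borrowed from the parallel minor. But Dm (D–F–A) is foreign: the diatonic V on degree 5 is D, whereas Dm comes from G minor. It is labeled v.

bIII, bVII7, v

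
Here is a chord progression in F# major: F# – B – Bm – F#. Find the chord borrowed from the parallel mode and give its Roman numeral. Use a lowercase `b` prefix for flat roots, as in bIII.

The diatonic triads in F# major are F#, G#m, A#m, B, C#, D#m, E#dim. F# and B are both diatonic. Bm (B–D–F#) doesn't fit — on degree 4 F# major would have B (IV). Bm is the degree-4 chord of F# minor, so it is the borrowed iv.

iv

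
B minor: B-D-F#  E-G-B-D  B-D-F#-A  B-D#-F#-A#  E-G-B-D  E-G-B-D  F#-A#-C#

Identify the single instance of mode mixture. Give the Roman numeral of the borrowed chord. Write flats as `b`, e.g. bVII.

Imaj7

In B minor (with V from harmonic minor) the diatonic chords are Bm, C#dim, D, Em, F#, G, A. Of the given chords, B–D–F# = Bm, E–G–B–D = Em7, B–D–F#–A = Bm7 and F#–A#–C# = F# are diatonic. But B–D#–F#–A# is foreign: the diatonic i on degree 1 is Bm, whereas Bmaj7 comes from B major. It is labeled Imaj7.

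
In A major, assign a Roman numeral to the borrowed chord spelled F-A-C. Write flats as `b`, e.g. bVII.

bVI

In A major scale degree 6 is F#; F is its lowered form, from A minor. F–A–C is a major chord — the form found in A minor, not the diatonic vi (F#m). Borrowed into A major it is written bVI.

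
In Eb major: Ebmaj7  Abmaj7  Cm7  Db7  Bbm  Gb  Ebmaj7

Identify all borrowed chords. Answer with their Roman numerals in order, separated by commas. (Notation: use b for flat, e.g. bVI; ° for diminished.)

Eb major has the diatonic set Eb, Fm, Gm, Ab, Bb, Cm, Ddim. Of the given chords, Ebmaj7, Abmaj7 and Cm7 are diatonic. But Db7 (Db–F–Ab–Cb) is foreign: the diatonic vii° on degree 7 is Ddim, whereas Db7 comes from Eb minor. It is labeled bVII7. Bbm (Bb–Db–F) is not: scale degree 5 in Eb major carries Bb (V). In Eb minor the chord on that degree is Bbm, so here it functions as v, borrowed from the parallel minor. Gb (Gb–Bb–Db) doesn't fit — on degree 3 Eb major would have Gm (iii). Gb is the degree-3 chord of Eb minor, so it is the borrowed bIII.

bVII7, v, bIII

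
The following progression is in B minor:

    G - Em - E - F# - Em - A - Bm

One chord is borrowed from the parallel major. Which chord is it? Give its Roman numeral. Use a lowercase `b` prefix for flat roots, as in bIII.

In B minor (with V from harmonic minor) the diatonic chords are Bm, C#dim, D, Em, F#, G, A. Of the given chords, G, Em, F#, A and Bm are diatonic. But E (E–G#–B) is foreign: the diatonic iv on degree 4 is Em, whereas E comes from B major. It is labeled IV.

IV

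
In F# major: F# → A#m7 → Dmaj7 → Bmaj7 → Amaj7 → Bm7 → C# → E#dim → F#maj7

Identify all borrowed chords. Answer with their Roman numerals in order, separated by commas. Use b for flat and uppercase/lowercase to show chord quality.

In F# major the diatonic chords are F#, G#m, A#m, B, C#, D#m, E#dim. F#, A#m7, Bmaj7, C#, E#dim and F#maj7 are all diatonic. Dmaj7 (D–F#–A–C#) is not: scale degree 6 in F# major carries D#m (vi). In F# minor the chord on that degree is Dmaj7, so here it functions as bVImaj7, borrowed from the parallel minor. Amaj7 (A–C#–E–G#) doesn't fit — on degree 3 F# major would have A#m (iii). Amaj7 is the degree-3 chord of F# minor, so it is the borrowed bIIImaj7. Bm7 (B–D–F#–A) is not: scale degree 4 in F# major carries B (IV). In F# minor the chord on that degree is Bm7, so here it functions as iv7, borrowed from the parallel minor.

bVImaj7, bIIImaj7, iv7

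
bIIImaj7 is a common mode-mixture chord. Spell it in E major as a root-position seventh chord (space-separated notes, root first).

bIIImaj7 is built on the lowered scale degree 3. In E major degree 3 is G#; lowered it becomes G. Building the major-seventh chord from the parallel minor on G: G–B–D–F#.

G B D F#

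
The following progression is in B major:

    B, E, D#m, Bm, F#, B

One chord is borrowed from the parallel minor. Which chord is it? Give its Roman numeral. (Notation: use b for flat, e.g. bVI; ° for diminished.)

In B major the diatonic chords are B, C#m, D#m, E, F#, G#m, A#dim. Of the given chords, B, E, D#m and F# are diatonic. Bm (B–D–F#) doesn't fit — on degree 1 B major would have B (I). Bm is the degree-1 chord of B minor, so it is the borrowed i.

i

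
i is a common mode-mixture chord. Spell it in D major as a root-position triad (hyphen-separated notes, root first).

i is built on scale degree 1, which is D in both D major and its parallel. Stacking thirds in D minor on D gives D–F–A.

D-F-A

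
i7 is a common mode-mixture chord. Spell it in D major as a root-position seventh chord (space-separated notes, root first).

D F A C

i7 is built on scale degree 1, which is D in both D major and its parallel. Building the minor-seventh chord from the parallel minor on D: D–F–A–C.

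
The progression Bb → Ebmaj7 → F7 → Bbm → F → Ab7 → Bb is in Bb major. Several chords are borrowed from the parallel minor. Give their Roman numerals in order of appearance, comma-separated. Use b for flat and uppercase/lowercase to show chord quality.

i, bVII7

Bb major has the diatonic set Bb, Cm, Dm, Eb, F, Gm, Adim. Of the given chords, Bb, Ebmaj7, F7 and F are diatonic. Bbm (Bb–Db–F) doesn't fit — on degree 1 Bb major would have Bb (I). Bbm is the degree-1 chord of Bb minor, so it is the borrowed i. Ab7 (Ab–C–Eb–Gb) is not: scale degree 7 in Bb major carries Adim (vii°). In Bb minor the chord on that degree is Ab7, so here it functions as bVII7, borrowed from the parallel minor.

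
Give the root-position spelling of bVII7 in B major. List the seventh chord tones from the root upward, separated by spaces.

A C# E G

bVII7 is built on the lowered scale degree 7. In B major degree 7 is A#; lowered it becomes A. Stacking thirds in B minor on A gives A–C#–E–G.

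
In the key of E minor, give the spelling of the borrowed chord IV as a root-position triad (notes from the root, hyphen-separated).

A-C#-E

IV is built on scale degree 4, which is A in both E minor and its parallel. Building the major chord from the parallel major on A: A–C#–E.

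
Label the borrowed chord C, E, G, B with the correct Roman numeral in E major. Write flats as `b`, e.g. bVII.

C is the lowered form of scale degree 6 in E major (the diatonic degree 6 is C#). C–E–G–B is a major-seventh chord — the form found in E minor, not the diatonic vi (C#m). Borrowed into E major it is written bVImaj7.

bVImaj7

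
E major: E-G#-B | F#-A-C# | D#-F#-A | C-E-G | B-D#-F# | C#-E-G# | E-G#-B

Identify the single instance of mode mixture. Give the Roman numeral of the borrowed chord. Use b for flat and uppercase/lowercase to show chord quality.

E major has the diatonic set E, F#m, G#m, A, B, C#m, D#dim. E–G#–B = E, F#–A–C# = F#m, D#–F#–A = D#dim, B–D#–F# = B and C#–E–G# = C#m are all diatonic. C–E–G is not: scale degree 6 in E major carries C#m (vi). In E minor the chord on that degree is C, so here it functions as bVI, borrowed from the parallel minor.

bVI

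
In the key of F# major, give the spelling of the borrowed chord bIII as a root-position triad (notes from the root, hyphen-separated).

Scale degree 3 in F# major is A#. bIII uses the lowered form, A, taken from F# minor. Stacking thirds in F# minor on A gives A–C#–E.

A-C#-E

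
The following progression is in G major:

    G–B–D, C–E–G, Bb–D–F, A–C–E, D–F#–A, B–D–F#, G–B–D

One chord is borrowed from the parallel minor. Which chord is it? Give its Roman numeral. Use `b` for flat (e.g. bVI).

bIII

In G major the diatonic chords are G, Am, Bm, C, D, Em, F#dim. G–B–D = G, C–E–G = C, A–C–E = Am, D–F#–A = D and B–D–F# = Bm are all diatonic. Bb–D–F doesn't fit — on degree 3 G major would have Bm (iii). Bb is the degree-3 chord of G minor, so it is the borrowed bIII.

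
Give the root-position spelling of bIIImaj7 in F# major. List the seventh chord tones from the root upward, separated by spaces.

The root of bIIImaj7 is the lowered 3rd degree: A# becomes A. Stacking thirds in F# minor on A gives A–C#–E–G#.

A C# E G#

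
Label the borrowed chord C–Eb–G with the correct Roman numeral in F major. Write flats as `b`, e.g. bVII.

v

C is scale degree 5 in F major. C–Eb–G is a minor chord — the form found in F minor, not the diatonic V (C). Borrowed into F major it is written v.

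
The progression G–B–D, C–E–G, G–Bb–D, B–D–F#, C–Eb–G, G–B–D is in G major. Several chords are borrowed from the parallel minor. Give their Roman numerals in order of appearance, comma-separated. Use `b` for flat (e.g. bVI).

In G major the diatonic chords are G, Am, Bm, C, D, Em, F#dim. G–B–D = G, C–E–G = C and B–D–F# = Bm all belong to that set. But G–Bb–D is foreign: the diatonic I on degree 1 is G, whereas Gm comes from G minor. It is labeled i. C–Eb–G is not: scale degree 4 in G major carries C (IV). In G minor the chord on that degree is Cm, so here it functions as iv, borrowed from the parallel minor.

i, iv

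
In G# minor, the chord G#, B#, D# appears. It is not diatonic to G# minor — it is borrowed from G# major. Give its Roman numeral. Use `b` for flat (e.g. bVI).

I

G# is scale degree 1 in G# minor. G#–B#–D# is a major chord — the form found in G# major, not the diatonic i (G#m). Borrowed into G# minor it is written I.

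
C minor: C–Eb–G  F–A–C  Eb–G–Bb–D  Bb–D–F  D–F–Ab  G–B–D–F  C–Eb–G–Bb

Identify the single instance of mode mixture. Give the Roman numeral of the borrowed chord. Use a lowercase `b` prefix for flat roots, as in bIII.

In C minor (with V from harmonic minor) the diatonic chords are Cm, Ddim, Eb, Fm, G, Ab, Bb. C–Eb–G = Cm, Eb–G–Bb–D = Ebmaj7, Bb–D–F = Bb, D–F–Ab = Ddim, G–B–D–F = G7 and C–Eb–G–Bb = Cm7 are all diatonic. But F–A–C is foreign: the diatonic iv on degree 4 is Fm, whereas F comes from C major. It is labeled IV.

IV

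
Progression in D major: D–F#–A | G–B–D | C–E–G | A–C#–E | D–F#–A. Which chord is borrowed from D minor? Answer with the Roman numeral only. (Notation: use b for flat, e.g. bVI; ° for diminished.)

bVII

In D major the diatonic chords are D, Em, F#m, G, A, Bm, C#dim. D–F#–A = D, G–B–D = G and A–C#–E = A all belong to that set. C–E–G is not: scale degree 7 in D major carries C#dim (vii°). In D minor the chord on that degree is C, so here it functions as bVII, borrowed from the parallel minor.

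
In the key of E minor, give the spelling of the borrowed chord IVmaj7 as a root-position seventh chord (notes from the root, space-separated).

A C# E G#

IVmaj7 is built on scale degree 4, which is A in both E minor and its parallel. In E major the chord on A is A–C#–E–G#.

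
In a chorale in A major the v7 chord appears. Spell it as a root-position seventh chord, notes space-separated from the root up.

The root, E, is scale degree 5 — the same note in A major and A minor; only the chord quality changes. In A minor the chord on E is E–G–B–D.

E G B D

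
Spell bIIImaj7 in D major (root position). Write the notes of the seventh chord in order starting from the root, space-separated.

F A C E

bIIImaj7 is built on the lowered scale degree 3. In D major degree 3 is F#; lowered it becomes F. Building the major-seventh chord from the parallel minor on F: F–A–C–E.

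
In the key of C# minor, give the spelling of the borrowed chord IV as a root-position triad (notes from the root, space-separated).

The root, F#, is scale degree 4 — the same note in C# minor and C# major; only the chord quality changes. Stacking thirds in C# major on F# gives F#–A#–C#.

F# A# C#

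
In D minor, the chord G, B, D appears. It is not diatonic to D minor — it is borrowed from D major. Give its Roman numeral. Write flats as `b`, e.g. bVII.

IV

The root G is the diatonic 4th degree of D minor; the borrowing shows in the chord quality. The diatonic chord on degree 4 would be Gm (iv), but G–B–D is the major chord from D major. As a borrowed chord it is labeled IV.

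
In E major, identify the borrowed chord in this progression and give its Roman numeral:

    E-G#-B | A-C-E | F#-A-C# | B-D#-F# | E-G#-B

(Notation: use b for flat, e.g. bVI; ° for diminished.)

iv

In E major the diatonic chords are E, F#m, G#m, A, B, C#m, D#dim. E–G#–B = E, F#–A–C# = F#m and B–D#–F# = B all belong to that set. But A–C–E is foreign: the diatonic IV on degree 4 is A, whereas Am comes from E minor. It is labeled iv.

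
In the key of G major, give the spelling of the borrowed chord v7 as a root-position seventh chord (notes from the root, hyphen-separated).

The root, D, is scale degree 5 — the same note in G major and G minor; only the chord quality changes. Building the minor-seventh chord from the parallel minor on D: D–F–A–C.

D-F-A-C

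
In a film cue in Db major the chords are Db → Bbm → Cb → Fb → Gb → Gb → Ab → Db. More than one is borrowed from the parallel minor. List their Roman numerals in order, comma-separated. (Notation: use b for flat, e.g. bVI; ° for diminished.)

bVII, bIII

The diatonic triads in Db major are Db, Ebm, Fm, Gb, Ab, Bbm, Cdim. Of the given chords, Db, Bbm, Gb and Ab are diatonic. Cb (Cb–Eb–Gb) is not: scale degree 7 in Db major carries Cdim (vii°). In Db minor the chord on that degree is Cb, so here it functions as bVII, borrowed from the parallel minor. Fb (Fb–Ab–Cb) doesn't fit — on degree 3 Db major would have Fm (iii). Fb is the degree-3 chord of Db minor, so it is the borrowed bIII.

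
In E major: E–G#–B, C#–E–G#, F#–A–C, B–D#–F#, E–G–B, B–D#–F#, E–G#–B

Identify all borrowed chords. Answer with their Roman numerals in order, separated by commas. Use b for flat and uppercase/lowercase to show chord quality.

In E major the diatonic chords are E, F#m, G#m, A, B, C#m, D#dim. E–G#–B = E, C#–E–G# = C#m and B–D#–F# = B are all diatonic. But F#–A–C is foreign: the diatonic ii on degree 2 is F#m, whereas F#dim comes from E minor. It is labeled ii°. But E–G–B is foreign: the diatonic I on degree 1 is E, whereas Em comes from E minor. It is labeled i.

ii°, i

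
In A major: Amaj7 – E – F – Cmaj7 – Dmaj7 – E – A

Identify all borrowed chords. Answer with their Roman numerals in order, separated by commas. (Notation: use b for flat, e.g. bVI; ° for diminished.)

The diatonic triads in A major are A, Bm, C#m, D, E, F#m, G#dim. Of the given chords, Amaj7, E, Dmaj7 and A are diatonic. But F (F–A–C) is foreign: the diatonic vi on degree 6 is F#m, whereas F comes from A minor. It is labeled bVI. But Cmaj7 (C–E–G–B) is foreign: the diatonic iii on degree 3 is C#m, whereas Cmaj7 comes from A minor. It is labeled bIIImaj7.

bVI, bIIImaj7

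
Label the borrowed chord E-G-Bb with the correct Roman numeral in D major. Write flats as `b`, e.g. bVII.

The root E is the diatonic 2nd degree of D major; the borrowing shows in the chord quality. The diatonic chord on degree 2 would be Em (ii), but E–G–Bb is the diminished chord from D minor. As a borrowed chord it is labeled ii°.

ii°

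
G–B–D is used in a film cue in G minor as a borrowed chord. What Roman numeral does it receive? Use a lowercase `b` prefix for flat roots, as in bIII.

The root G is the diatonic 1st degree of G minor; the borrowing shows in the chord quality. Diatonically G minor has Gm (i) on that degree; G–B–D is instead the major chord native to G major, so it takes the label I.

I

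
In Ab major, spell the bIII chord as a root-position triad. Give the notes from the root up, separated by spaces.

Cb Eb Gb

bIII is built on the lowered scale degree 3. In Ab major degree 3 is C; lowered it becomes Cb. Stacking thirds in Ab minor on Cb gives Cb–Eb–Gb.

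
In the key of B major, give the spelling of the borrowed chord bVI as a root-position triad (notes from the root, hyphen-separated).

The root of bVI is the lowered 6th degree: G# becomes G. Building the major chord from the parallel minor on G: G–B–D.

G-B-D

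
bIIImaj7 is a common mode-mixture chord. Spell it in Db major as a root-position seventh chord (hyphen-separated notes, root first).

The root of bIIImaj7 is the lowered 3rd degree: F becomes Fb. In Db minor the chord on Fb is Fb–Ab–Cb–Eb.

Fb-Ab-Cb-Eb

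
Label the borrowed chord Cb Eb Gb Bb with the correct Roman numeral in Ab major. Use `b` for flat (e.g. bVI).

bIIImaj7

Cb is the lowered form of scale degree 3 in Ab major (the diatonic degree 3 is C). Cb–Eb–Gb–Bb is a major-seventh chord — the form found in Ab minor, not the diatonic iii (Cm). Borrowed into Ab major it is written bIIImaj7.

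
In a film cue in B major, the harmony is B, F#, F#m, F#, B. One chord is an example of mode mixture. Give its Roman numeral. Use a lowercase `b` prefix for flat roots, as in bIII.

The diatonic triads in B major are B, C#m, D#m, E, F#, G#m, A#dim. B and F# both belong to that set. F#m (F#–A–C#) is not: scale degree 5 in B major carries F# (V). In B minor the chord on that degree is F#m, so here it functions as v, borrowed from the parallel minor.

v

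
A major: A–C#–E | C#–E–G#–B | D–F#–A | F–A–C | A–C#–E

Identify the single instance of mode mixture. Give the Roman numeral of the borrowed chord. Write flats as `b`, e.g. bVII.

bVI

In A major the diatonic chords are A, Bm, C#m, D, E, F#m, G#dim. A–C#–E = A, C#–E–G#–B = C#m7 and D–F#–A = D all belong to that set. F–A–C is not: scale degree 6 in A major carries F#m (vi). In A minor the chord on that degree is F, so here it functions as bVI, borrowed from the parallel minor.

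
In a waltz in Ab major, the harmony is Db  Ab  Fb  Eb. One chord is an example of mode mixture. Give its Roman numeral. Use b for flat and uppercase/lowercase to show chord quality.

bVI

The diatonic triads in Ab major are Ab, Bbm, Cm, Db, Eb, Fm, Gdim. Db, Ab and Eb all belong to that set. But Fb (Fb–Ab–Cb) is foreign: the diatonic vi on degree 6 is Fm, whereas Fb comes from Ab minor. It is labeled bVI.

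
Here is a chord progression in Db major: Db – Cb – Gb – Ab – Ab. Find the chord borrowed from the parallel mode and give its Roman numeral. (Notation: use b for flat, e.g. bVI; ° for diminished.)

bVII

Db major has the diatonic set Db, Ebm, Fm, Gb, Ab, Bbm, Cdim. Of the given chords, Db, Gb and Ab are diatonic. But Cb (Cb–Eb–Gb) is foreign: the diatonic vii° on degree 7 is Cdim, whereas Cb comes from Db minor. It is labeled bVII.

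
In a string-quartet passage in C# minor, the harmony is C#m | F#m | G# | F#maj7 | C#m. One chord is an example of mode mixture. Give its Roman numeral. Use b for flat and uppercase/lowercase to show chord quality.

IVmaj7

The diatonic triads in C# minor (with V from harmonic minor) are C#m, D#dim, E, F#m, G#, A, B. C#m, F#m and G# are all diatonic. F#maj7 (F#–A#–C#–E#) is not: scale degree 4 in C# minor carries F#m (iv). In C# major the chord on that degree is F#maj7, so here it functions as IVmaj7, borrowed from the parallel major.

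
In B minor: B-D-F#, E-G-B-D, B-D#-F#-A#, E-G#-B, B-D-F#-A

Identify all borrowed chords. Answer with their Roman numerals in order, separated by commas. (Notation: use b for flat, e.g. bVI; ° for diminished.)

In B minor (with V from harmonic minor) the diatonic chords are Bm, C#dim, D, Em, F#, G, A. Of the given chords, B–D–F# = Bm, E–G–B–D = Em7 and B–D–F#–A = Bm7 are diatonic. B–D#–F#–A# doesn't fit — on degree 1 B minor would have Bm (i). Bmaj7 is the degree-1 chord of B major, so it is the borrowed Imaj7. E–G#–B doesn't fit — on degree 4 B minor would have Em (iv). E is the degree-4 chord of B major, so it is the borrowed IV.

Imaj7, IV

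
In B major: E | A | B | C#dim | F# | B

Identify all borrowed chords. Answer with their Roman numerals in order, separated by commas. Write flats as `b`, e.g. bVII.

In B major the diatonic chords are B, C#m, D#m, E, F#, G#m, A#dim. E, B and F# are all diatonic. A (A–C#–E) doesn't fit — on degree 7 B major would have A#dim (vii°). A is the degree-7 chord of B minor, so it is the borrowed bVII. C#dim (C#–E–G) is not: scale degree 2 in B major carries C#m (ii). In B minor the chord on that degree is C#dim, so here it functions as ii°, borrowed from the parallel minor.

bVII, ii°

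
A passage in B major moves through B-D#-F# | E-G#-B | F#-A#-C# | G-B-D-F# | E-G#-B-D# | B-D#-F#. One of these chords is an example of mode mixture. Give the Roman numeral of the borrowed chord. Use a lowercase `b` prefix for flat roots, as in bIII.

bVImaj7

The diatonic triads in B major are B, C#m, D#m, E, F#, G#m, A#dim. B–D#–F# = B, E–G#–B = E, F#–A#–C# = F# and E–G#–B–D# = Emaj7 are all diatonic. But G–B–D–F# is foreign: the diatonic vi on degree 6 is G#m, whereas Gmaj7 comes from B minor. It is labeled bVImaj7.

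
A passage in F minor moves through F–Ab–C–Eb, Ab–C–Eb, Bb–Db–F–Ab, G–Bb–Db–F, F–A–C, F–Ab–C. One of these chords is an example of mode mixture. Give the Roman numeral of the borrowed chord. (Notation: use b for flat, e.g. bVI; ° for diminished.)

I

F minor has the diatonic set Fm, Gdim, Ab, Bbm, C, Db, Eb (with V from harmonic minor). F–Ab–C–Eb = Fm7, Ab–C–Eb = Ab, Bb–Db–F–Ab = Bbm7, G–Bb–Db–F = Gm7b5 and F–Ab–C = Fm are all diatonic. F–A–C is not: scale degree 1 in F minor carries Fm (i). In F major the chord on that degree is F, so here it functions as I, borrowed from the parallel major.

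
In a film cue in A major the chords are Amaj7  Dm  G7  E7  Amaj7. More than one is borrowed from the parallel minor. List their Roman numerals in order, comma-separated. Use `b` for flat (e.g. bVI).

A major has the diatonic set A, Bm, C#m, D, E, F#m, G#dim. Of the given chords, Amaj7 and E7 are diatonic. Dm (D–F–A) is not: scale degree 4 in A major carries D (IV). In A minor the chord on that degree is Dm, so here it functions as iv, borrowed from the parallel minor. But G7 (G–B–D–F) is foreign: the diatonic vii° on degree 7 is G#dim, whereas G7 comes from A minor. It is labeled bVII7.

iv, bVII7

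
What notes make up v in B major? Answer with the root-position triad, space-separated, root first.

F# A C#

The root, F#, is scale degree 5 — the same note in B major and B minor; only the chord quality changes. Building the minor chord from the parallel minor on F#: F#–A–C#.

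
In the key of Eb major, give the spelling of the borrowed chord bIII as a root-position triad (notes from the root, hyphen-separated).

Gb-Bb-Db

The root of bIII is the lowered 3rd degree: G becomes Gb. Stacking thirds in Eb minor on Gb gives Gb–Bb–Db.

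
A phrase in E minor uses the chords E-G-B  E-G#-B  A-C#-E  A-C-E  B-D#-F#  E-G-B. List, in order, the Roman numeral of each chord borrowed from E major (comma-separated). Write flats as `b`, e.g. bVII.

In E minor (with V from harmonic minor) the diatonic chords are Em, F#dim, G, Am, B, C, D. Of the given chords, E–G–B = Em, A–C–E = Am and B–D#–F# = B are diatonic. E–G#–B doesn't fit — on degree 1 E minor would have Em (i). E is the degree-1 chord of E major, so it is the borrowed I. A–C#–E is not: scale degree 4 in E minor carries Am (iv). In E major the chord on that degree is A, so here it functions as IV, borrowed from the parallel major.

I, IV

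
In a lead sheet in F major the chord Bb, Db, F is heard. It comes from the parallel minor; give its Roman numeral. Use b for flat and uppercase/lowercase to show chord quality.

The root Bb is the diatonic 4th degree of F major; the borrowing shows in the chord quality. The diatonic chord on degree 4 would be Bb (IV), but Bb–Db–F is the minor chord from F minor. As a borrowed chord it is labeled iv.

iv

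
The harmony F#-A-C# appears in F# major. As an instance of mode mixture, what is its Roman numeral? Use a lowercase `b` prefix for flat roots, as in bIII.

The root F# is the diatonic 1st degree of F# major; the borrowing shows in the chord quality. F#–A–C# is a minor chord — the form found in F# minor, not the diatonic I (F#). Borrowed into F# major it is written i.

i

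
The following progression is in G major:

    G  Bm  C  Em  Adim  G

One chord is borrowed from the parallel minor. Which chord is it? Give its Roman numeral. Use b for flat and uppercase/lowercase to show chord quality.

ii°

G major has the diatonic set G, Am, Bm, C, D, Em, F#dim. Of the given chords, G, Bm, C and Em are diatonic. But Adim (A–C–Eb) is foreign: the diatonic ii on degree 2 is Am, whereas Adim comes from G minor. It is labeled ii°.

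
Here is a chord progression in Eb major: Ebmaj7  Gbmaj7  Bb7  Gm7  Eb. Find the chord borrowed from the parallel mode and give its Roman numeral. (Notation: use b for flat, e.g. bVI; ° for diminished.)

bIIImaj7

The diatonic triads in Eb major are Eb, Fm, Gm, Ab, Bb, Cm, Ddim. Ebmaj7, Bb7, Gm7 and Eb all belong to that set. But Gbmaj7 (Gb–Bb–Db–F) is foreign: the diatonic iii on degree 3 is Gm, whereas Gbmaj7 comes from Eb minor. It is labeled bIIImaj7.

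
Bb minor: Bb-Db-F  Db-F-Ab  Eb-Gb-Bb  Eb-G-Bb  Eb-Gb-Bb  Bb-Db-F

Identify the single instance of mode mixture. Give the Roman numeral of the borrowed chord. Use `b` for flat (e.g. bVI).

IV

In Bb minor (with V from harmonic minor) the diatonic chords are Bbm, Cdim, Db, Ebm, F, Gb, Ab. Of the given chords, Bb–Db–F = Bbm, Db–F–Ab = Db and Eb–Gb–Bb = Ebm are diatonic. Eb–G–Bb doesn't fit — on degree 4 Bb minor would have Ebm (iv). Eb is the degree-4 chord of Bb major, so it is the borrowed IV.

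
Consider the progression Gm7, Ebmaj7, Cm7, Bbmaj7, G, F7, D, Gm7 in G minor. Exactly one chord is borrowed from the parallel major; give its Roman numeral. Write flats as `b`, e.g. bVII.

I

The diatonic triads in G minor (with V from harmonic minor) are Gm, Adim, Bb, Cm, D, Eb, F. Gm7, Ebmaj7, Cm7, Bbmaj7, F7 and D all belong to that set. G (G–B–D) is not: scale degree 1 in G minor carries Gm (i). In G major the chord on that degree is G, so here it functions as I, borrowed from the parallel major.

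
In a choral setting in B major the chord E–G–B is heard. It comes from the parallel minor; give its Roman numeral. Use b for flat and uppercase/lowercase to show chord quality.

E is scale degree 4 in B major. E–G–B is a minor chord — the form found in B minor, not the diatonic IV (E). Borrowed into B major it is written iv.

iv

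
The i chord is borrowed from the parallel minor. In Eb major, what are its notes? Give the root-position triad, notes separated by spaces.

Eb Gb Bb

i is built on scale degree 1, which is Eb in both Eb major and its parallel. In Eb minor the chord on Eb is Eb–Gb–Bb.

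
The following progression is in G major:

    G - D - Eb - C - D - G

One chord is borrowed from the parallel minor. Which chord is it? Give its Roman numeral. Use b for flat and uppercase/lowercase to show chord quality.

bVI

In G major the diatonic chords are G, Am, Bm, C, D, Em, F#dim. G, D and C all belong to that set. Eb (Eb–G–Bb) is not: scale degree 6 in G major carries Em (vi). In G minor the chord on that degree is Eb, so here it functions as bVI, borrowed from the parallel minor.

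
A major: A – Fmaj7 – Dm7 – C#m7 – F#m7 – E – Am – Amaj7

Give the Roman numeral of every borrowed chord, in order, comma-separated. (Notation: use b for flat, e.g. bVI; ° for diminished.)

A major has the diatonic set A, Bm, C#m, D, E, F#m, G#dim. A, C#m7, F#m7, E and Amaj7 all belong to that set. But Fmaj7 (F–A–C–E) is foreign: the diatonic vi on degree 6 is F#m, whereas Fmaj7 comes from A minor. It is labeled bVImaj7. Dm7 (D–F–A–C) is not: scale degree 4 in A major carries D (IV). In A minor the chord on that degree is Dm7, so here it functions as iv7, borrowed from the parallel minor. Am (A–C–E) doesn't fit — on degree 1 A major would have A (I). Am is the degree-1 chord of A minor, so it is the borrowed i.

bVImaj7, iv7, i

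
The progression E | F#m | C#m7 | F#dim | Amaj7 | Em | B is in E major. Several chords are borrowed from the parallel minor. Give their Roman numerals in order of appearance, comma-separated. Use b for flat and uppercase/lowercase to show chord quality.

ii°, i

E major has the diatonic set E, F#m, G#m, A, B, C#m, D#dim. Of the given chords, E, F#m, C#m7, Amaj7 and B are diatonic. But F#dim (F#–A–C) is foreign: the diatonic ii on degree 2 is F#m, whereas F#dim comes from E minor. It is labeled ii°. But Em (E–G–B) is foreign: the diatonic I on degree 1 is E, whereas Em comes from E minor. It is labeled i.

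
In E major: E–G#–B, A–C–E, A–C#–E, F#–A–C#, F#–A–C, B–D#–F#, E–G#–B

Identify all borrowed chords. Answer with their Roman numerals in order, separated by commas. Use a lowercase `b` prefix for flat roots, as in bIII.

iv, ii°

In E major the diatonic chords are E, F#m, G#m, A, B, C#m, D#dim. Of the given chords, E–G#–B = E, A–C#–E = A, F#–A–C# = F#m and B–D#–F# = B are diatonic. But A–C–E is foreign: the diatonic IV on degree 4 is A, whereas Am comes from E minor. It is labeled iv. F#–A–C doesn't fit — on degree 2 E major would have F#m (ii). F#dim is the degree-2 chord of E minor, so it is the borrowed ii°.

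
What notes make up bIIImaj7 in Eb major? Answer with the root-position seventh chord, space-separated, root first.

bIIImaj7 is built on the lowered scale degree 3. In Eb major degree 3 is G; lowered it becomes Gb. Building the major-seventh chord from the parallel minor on Gb: Gb–Bb–Db–F.

Gb Bb Db F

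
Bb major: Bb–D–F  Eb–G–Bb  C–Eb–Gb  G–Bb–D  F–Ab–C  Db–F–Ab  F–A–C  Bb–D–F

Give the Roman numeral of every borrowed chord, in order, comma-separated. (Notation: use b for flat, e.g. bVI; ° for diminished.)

ii°, v, bIII

The diatonic triads in Bb major are Bb, Cm, Dm, Eb, F, Gm, Adim. Of the given chords, Bb–D–F = Bb, Eb–G–Bb = Eb, G–Bb–D = Gm and F–A–C = F are diatonic. But C–Eb–Gb is foreign: the diatonic ii on degree 2 is Cm, whereas Cdim comes from Bb minor. It is labeled ii°. But F–Ab–C is foreign: the diatonic V on degree 5 is F, whereas Fm comes from Bb minor. It is labeled v. Db–F–Ab is not: scale degree 3 in Bb major carries Dm (iii). In Bb minor the chord on that degree is Db, so here it functions as bIII, borrowed from the parallel minor.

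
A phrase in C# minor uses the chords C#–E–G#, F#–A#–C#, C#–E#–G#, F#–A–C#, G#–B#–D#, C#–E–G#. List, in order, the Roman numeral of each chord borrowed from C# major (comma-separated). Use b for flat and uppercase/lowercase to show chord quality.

IV, I

In C# minor (with V from harmonic minor) the diatonic chords are C#m, D#dim, E, F#m, G#, A, B. Of the given chords, C#–E–G# = C#m, F#–A–C# = F#m and G#–B#–D# = G# are diatonic. F#–A#–C# is not: scale degree 4 in C# minor carries F#m (iv). In C# major the chord on that degree is F#, so here it functions as IV, borrowed from the parallel major. C#–E#–G# is not: scale degree 1 in C# minor carries C#m (i). In C# major the chord on that degree is C#, so here it functions as I, borrowed from the parallel major.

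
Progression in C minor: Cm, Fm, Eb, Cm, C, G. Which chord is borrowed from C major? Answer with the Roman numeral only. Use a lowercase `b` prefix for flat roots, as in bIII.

In C minor (with V from harmonic minor) the diatonic chords are Cm, Ddim, Eb, Fm, G, Ab, Bb. Of the given chords, Cm, Fm, Eb and G are diatonic. C (C–E–G) is not: scale degree 1 in C minor carries Cm (i). In C major the chord on that degree is C, so here it functions as I, borrowed from the parallel major.

I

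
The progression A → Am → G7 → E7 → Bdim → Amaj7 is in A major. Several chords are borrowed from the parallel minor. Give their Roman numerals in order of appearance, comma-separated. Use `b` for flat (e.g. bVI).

A major has the diatonic set A, Bm, C#m, D, E, F#m, G#dim. A, E7 and Amaj7 are all diatonic. Am (A–C–E) is not: scale degree 1 in A major carries A (I). In A minor the chord on that degree is Am, so here it functions as i, borrowed from the parallel minor. G7 (G–B–D–F) is not: scale degree 7 in A major carries G#dim (vii°). In A minor the chord on that degree is G7, so here it functions as bVII7, borrowed from the parallel minor. But Bdim (B–D–F) is foreign: the diatonic ii on degree 2 is Bm, whereas Bdim comes from A minor. It is labeled ii°.

i, bVII7, ii°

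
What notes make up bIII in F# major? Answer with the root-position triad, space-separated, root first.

A C# E

The root of bIII is the lowered 3rd degree: A# becomes A. Building the major chord from the parallel minor on A: A–C#–E.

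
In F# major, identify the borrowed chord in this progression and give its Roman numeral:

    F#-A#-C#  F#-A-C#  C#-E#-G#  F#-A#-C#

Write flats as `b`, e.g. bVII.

F# major has the diatonic set F#, G#m, A#m, B, C#, D#m, E#dim. F#–A#–C# = F# and C#–E#–G# = C# both belong to that set. But F#–A–C# is foreign: the diatonic I on degree 1 is F#, whereas F#m comes from F# minor. It is labeled i.

i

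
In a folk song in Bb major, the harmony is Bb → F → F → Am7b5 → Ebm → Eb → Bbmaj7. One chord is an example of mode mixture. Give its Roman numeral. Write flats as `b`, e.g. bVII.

In Bb major the diatonic chords are Bb, Cm, Dm, Eb, F, Gm, Adim. Bb, F, Am7b5, Eb and Bbmaj7 are all diatonic. Ebm (Eb–Gb–Bb) is not: scale degree 4 in Bb major carries Eb (IV). In Bb minor the chord on that degree is Ebm, so here it functions as iv, borrowed from the parallel minor.

iv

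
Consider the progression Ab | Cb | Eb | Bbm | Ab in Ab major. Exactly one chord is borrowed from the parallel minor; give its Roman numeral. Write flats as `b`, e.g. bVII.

bIII

The diatonic triads in Ab major are Ab, Bbm, Cm, Db, Eb, Fm, Gdim. Ab, Eb and Bbm all belong to that set. Cb (Cb–Eb–Gb) doesn't fit — on degree 3 Ab major would have Cm (iii). Cb is the degree-3 chord of Ab minor, so it is the borrowed bIII.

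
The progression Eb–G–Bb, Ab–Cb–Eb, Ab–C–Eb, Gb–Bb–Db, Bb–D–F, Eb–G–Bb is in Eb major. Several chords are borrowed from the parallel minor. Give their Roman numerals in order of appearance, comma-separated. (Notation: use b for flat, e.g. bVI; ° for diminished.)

iv, bIII

In Eb major the diatonic chords are Eb, Fm, Gm, Ab, Bb, Cm, Ddim. Eb–G–Bb = Eb, Ab–C–Eb = Ab and Bb–D–F = Bb are all diatonic. But Ab–Cb–Eb is foreign: the diatonic IV on degree 4 is Ab, whereas Abm comes from Eb minor. It is labeled iv. But Gb–Bb–Db is foreign: the diatonic iii on degree 3 is Gm, whereas Gb comes from Eb minor. It is labeled bIII.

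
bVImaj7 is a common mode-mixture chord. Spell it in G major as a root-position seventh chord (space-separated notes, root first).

Eb G Bb D

bVImaj7 is built on the lowered scale degree 6. In G major degree 6 is E; lowered it becomes Eb. Stacking thirds in G minor on Eb gives Eb–G–Bb–D.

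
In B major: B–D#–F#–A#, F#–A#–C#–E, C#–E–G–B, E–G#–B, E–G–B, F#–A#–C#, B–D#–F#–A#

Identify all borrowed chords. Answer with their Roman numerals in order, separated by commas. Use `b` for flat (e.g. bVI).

B major has the diatonic set B, C#m, D#m, E, F#, G#m, A#dim. B–D#–F#–A# = Bmaj7, F#–A#–C#–E = F#7, E–G#–B = E and F#–A#–C# = F# all belong to that set. C#–E–G–B doesn't fit — on degree 2 B major would have C#m (ii). C#m7b5 is the degree-2 chord of B minor, so it is the borrowed iiø7. But E–G–B is foreign: the diatonic IV on degree 4 is E, whereas Em comes from B minor. It is labeled iv.

iiø7, iv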